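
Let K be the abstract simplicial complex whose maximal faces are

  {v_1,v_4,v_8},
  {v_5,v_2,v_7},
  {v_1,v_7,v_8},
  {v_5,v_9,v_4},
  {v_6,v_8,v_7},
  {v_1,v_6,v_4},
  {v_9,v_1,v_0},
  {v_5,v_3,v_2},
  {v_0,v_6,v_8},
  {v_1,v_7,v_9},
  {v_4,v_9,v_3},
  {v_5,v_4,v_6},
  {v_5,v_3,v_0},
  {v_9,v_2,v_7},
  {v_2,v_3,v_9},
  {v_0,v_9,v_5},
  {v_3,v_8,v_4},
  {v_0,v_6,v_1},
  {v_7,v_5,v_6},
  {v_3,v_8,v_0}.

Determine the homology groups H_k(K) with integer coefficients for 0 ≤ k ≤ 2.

H_0 ≅ Z,  H_1 ≅ Z × Z/2,  H_2 = 0.

K has 10 vertices, 30 edges, 20 triangles.
rank ∂_0 = 0, rank ∂_1 = 9 ⇒ b_0 = 10 − 0 − 9 = 1; all invariant factors of ∂_1 are 1 so no torsion. So H_0 ≅ Z.
rank ∂_1 = 9, rank ∂_2 = 20 ⇒ b_1 = 30 − 9 − 20 = 1; ∂_2 has invariant factor(s) [2] giving torsion. So H_1 ≅ Z × Z/2.
rank ∂_2 = 20, rank ∂_3 = 0 ⇒ b_2 = 20 − 20 − 0 = 0. So H_2 ≅ 0.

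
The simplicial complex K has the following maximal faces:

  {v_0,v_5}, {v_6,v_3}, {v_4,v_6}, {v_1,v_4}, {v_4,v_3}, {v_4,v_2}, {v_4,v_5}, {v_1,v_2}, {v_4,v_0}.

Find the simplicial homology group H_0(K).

H_0 = Z.

Fix the vertex order v_0 < v_1 < v_2 < v_3 < v_4 < v_5 < v_6 and write every simplex with vertices in increasing order. Then dim K = 1 and the simplices of K are:

  0-simplices (7): [v_0], [v_1], [v_2], [v_3], [v_4], [v_5], [v_6]
  1-simplices (9): [v_0,v_4], [v_0,v_5], [v_1,v_2], [v_1,v_4], [v_2,v_4], [v_3,v_4], [v_3,v_6], [v_4,v_5], [v_4,v_6]

giving chain groups C_0 ≅ Z^7, C_1 ≅ Z^9.

∂_1: C_1 → C_0 sends each edge [p,q] (with p < q) to q − p.
The resulting 7×9 matrix has rank 6, and its Smith normal form has invariant factors (1,1,1,1,1,1).

Now H_k = ker ∂_k / im ∂_{k+1}, so:

  H_0: rank C_0 − rank ∂_1 = 7 − 6 = 1, and the invariant factors of ∂_1 are all 1, so H_0 ≅ Z.

(K is a triangulation of a wedge of 3 circles.)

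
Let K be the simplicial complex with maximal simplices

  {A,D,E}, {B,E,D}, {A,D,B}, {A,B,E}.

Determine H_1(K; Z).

H_1 ≅ 0.

Take the total order A < B < D < E on the vertex set. Then K (dimension 2) consists of the simplices:

  0-simplices (4): A, B, D, E
  1-simplices (6): AB, AD, AE, BD, BE, DE
  2-simplices (4): ABD, ABE, ADE, BDE

Hence C_0 ≅ Z^4, C_1 ≅ Z^6, C_2 ≅ Z^4.

∂_1: C_1 → C_0 is given by ∂[p,q] = [q] − [p]. For instance
  ∂DE = E − D.
As a 4×6 matrix over Z this has rank 3, with invariant factors (1,1,1).

∂_2: C_2 → C_1 maps a triangle to the signed sum of its edges. For instance
  ∂ABD = BD − AD + AB,
  ∂BDE = DE − BE + BD.
The resulting 6×4 matrix has rank 3, and its Smith normal form has invariant factors (1,1,1).

Computing H_k = (kernel of ∂_k) / (image of ∂_{k+1}):

  H_1: rank ker ∂_1 − rank ∂_2 = (6 − 3) − 3 = 0, and the invariant factors of ∂_2 are all 1, so H_1 = 0.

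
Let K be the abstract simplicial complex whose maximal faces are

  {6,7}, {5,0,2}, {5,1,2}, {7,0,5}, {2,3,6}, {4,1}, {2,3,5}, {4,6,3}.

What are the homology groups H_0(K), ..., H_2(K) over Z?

Order the vertices as 0 < 1 < 2 < 3 < 4 < 5 < 6 < 7. Listing each simplex with vertices in this order, K has dimension 2 with simplices:

  0-simplices (8): [0], [1], [2], [3], [4], [5], [6], [7]
  1-simplices (15): [0,2], [0,5], [0,7], [1,2], [1,4], [1,5], [2,3], [2,5], [2,6], [3,4], [3,5], [3,6], [4,6], [5,7], [6,7]
  2-simplices (6): [0,2,5], [0,5,7], [1,2,5], [2,3,5], [2,3,6], [3,4,6]

giving chain groups C_0 ≅ Z^8, C_1 ≅ Z^15, C_2 ≅ Z^6.

∂_1: C_1 → C_0 maps an edge to its endpoints' difference, ∂[p,q] = q − p. For instance
  ∂[6,7] = [7] − [6].
As a 8×15 matrix over Z this has rank 7, with invariant factors (1,1,1,1,1,1,1).

∂_2: C_2 → C_1 acts by ∂[p,q,r] = [q,r] − [p,r] + [p,q]. For instance
  ∂[0,2,5] = [2,5] − [0,5] + [0,2],
  ∂[0,5,7] = [5,7] − [0,7] + [0,5].
The 15×6 boundary matrix has rank 6 and Smith normal form diag(1,1,1,1,1,1).

Now H_k = ker ∂_k / im ∂_{k+1}, so:

  H_0: rank C_0 − rank ∂_1 = 8 − 7 = 1, and the invariant factors of ∂_1 are all 1, so H_0 ≅ Z.
  H_1: rank ker ∂_1 − rank ∂_2 = (15 − 7) − 6 = 2, and the invariant factors of ∂_2 are all 1, so H_1 ≅ Z^2.
  H_2: rank ker ∂_2 − rank ∂_3 = (6 − 6) − 0 = 0, and there is no ∂_3, so H_2 ≅ 0.

H_0 ≅ Z,  H_1 ≅ Z^2,  H_2 = 0.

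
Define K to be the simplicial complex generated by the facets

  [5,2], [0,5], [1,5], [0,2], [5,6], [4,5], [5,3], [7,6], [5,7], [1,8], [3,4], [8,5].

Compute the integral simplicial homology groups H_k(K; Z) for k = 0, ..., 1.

Order the vertices as 0 < 1 < 2 < 3 < 4 < 5 < 6 < 7 < 8. Listing each simplex with vertices in this order, K has dimension 1 with simplices:

  0-simplices (9): [0], [1], [2], [3], [4], [5], [6], [7], [8]
  1-simplices (12): [0,2], [0,5], [1,5], [1,8], [2,5], [3,4], [3,5], [4,5], [5,6], [5,7], [5,8], [6,7]

Hence C_0 ≅ Z^9, C_1 ≅ Z^12.

Boundary ∂_1: C_1 → C_0 is given by ∂[p,q] = [q] − [p]. For instance
  ∂[0,5] = [5] − [0].
The 9×12 boundary matrix has rank 8 and Smith normal form diag(1,1,1,1,1,1,1,1).

Now H_k = ker ∂_k / im ∂_{k+1}, so:

  H_0: rank C_0 − rank ∂_1 = 9 − 8 = 1, and the invariant factors of ∂_1 are all 1, so H_0 ≅ Z.
  H_1: rank ker ∂_1 − rank ∂_2 = (12 − 8) − 0 = 4, and there is no ∂_2, so H_1 ≅ Z^4.

As a check, the Euler characteristic is 9 − 12 = -3, which agrees with 1 − 4 = -3.

H_0 ≅ Z,  H_1 ≅ Z^4.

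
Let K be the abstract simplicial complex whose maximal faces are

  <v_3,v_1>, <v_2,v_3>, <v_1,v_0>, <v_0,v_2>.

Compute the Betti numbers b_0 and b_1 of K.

Fix the vertex order v_0 < v_1 < v_2 < v_3 and write every simplex with vertices in increasing order. Then dim K = 1 and the simplices of K are:

  0-simplices (4): [v_0], [v_1], [v_2], [v_3]
  1-simplices (4): [v_0,v_1], [v_0,v_2], [v_1,v_3], [v_2,v_3]

giving chain groups C_0 ≅ Z^4, C_1 ≅ Z^4.

∂_1: C_1 → C_0 sends each edge [p,q] (with p < q) to q − p. For instance
  ∂[v_2,v_3] = [v_3] − [v_2].
As a 4×4 matrix over Z this has rank 3, with invariant factors (1,1,1).

Computing H_k = (kernel of ∂_k) / (image of ∂_{k+1}):

  H_0: rank C_0 − rank ∂_1 = 4 − 3 = 1, and the invariant factors of ∂_1 are all 1, so H_0 ≅ Z.
  H_1: rank ker ∂_1 − rank ∂_2 = (4 − 3) − 0 = 1, and there is no ∂_2, so H_1 ≅ Z.

As a check, the Euler characteristic is 4 − 4 = 0, which agrees with 1 − 1 = 0.

Hence the Betti numbers are b_0 = 1, b_1 = 1.

b_0 = 1, b_1 = 1.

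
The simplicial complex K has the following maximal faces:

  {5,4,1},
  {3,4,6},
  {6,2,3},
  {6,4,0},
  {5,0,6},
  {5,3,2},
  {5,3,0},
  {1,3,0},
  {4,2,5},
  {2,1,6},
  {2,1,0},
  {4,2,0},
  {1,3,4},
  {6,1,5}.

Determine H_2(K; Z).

Fix the vertex order 0 < 1 < 2 < 3 < 4 < 5 < 6 and write every simplex with vertices in increasing order. Then dim K = 2 and the simplices of K are:

  0-simplices (7): [0], [1], [2], [3], [4], [5], [6]
  1-simplices (21): [0,1], [0,2], [0,3], [0,4], [0,5], [0,6], [1,2], [1,3], [1,4], [1,5], [1,6], [2,3], [2,4], [2,5], [2,6], [3,4], [3,5], [3,6], [4,5], [4,6], [5,6]
  2-simplices (14): [0,1,2], [0,1,3], [0,2,4], [0,3,5], [0,4,6], [0,5,6], [1,2,6], [1,3,4], [1,4,5], [1,5,6], [2,3,5], [2,3,6], [2,4,5], [3,4,6]

Hence C_0 ≅ Z^7, C_1 ≅ Z^21, C_2 ≅ Z^14.

∂_1: C_1 → C_0 is given by ∂[p,q] = [q] − [p]. For instance
  ∂[3,6] = [6] − [3].
As a 7×21 matrix over Z this has rank 6, with invariant factors (1,1,1,1,1,1).

∂_2: C_2 → C_1 acts by ∂[p,q,r] = [q,r] − [p,r] + [p,q]. For instance
  ∂[2,3,6] = [3,6] − [2,6] + [2,3],
  ∂[0,2,4] = [2,4] − [0,4] + [0,2].
The 21×14 boundary matrix has rank 13 and Smith normal form diag(1,1,1,1,1,1,1,1,1,1,1,1,1).

Reading off H_k = ker ∂_k / im ∂_{k+1}:

  H_2: rank ker ∂_2 − rank ∂_3 = (14 − 13) − 0 = 1, and there is no ∂_3, so H_2 ≅ Z.

H_2 = Z.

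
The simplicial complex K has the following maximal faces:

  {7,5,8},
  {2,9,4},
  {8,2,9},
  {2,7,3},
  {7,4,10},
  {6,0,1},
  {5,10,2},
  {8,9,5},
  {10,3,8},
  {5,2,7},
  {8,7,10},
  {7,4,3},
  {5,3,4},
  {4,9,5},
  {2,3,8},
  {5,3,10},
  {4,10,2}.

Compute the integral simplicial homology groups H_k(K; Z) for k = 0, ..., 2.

H_0 ≅ Z^2,  H_1 ≅ Z^2,  H_2 ≅ Z.

Take the total order 0 < 1 < 2 < 3 < 4 < 5 < 6 < 7 < 8 < 9 < 10 on the vertex set. Then K (dimension 2) consists of the simplices:

  0-simplices (11): [0], [1], [2], [3], [4], [5], [6], [7], [8], [9], [10]
  1-simplices (27): (27 of them)
  2-simplices (17): [0,1,6], [2,3,7], [2,3,8], [2,4,9], [2,4,10], [2,5,7], [2,5,10], [2,8,9], [3,4,5], [3,4,7], [3,5,10], [3,8,10], [4,5,9], [4,7,10], [5,7,8], [5,8,9], [7,8,10]

giving chain groups C_0 ≅ Z^11, C_1 ≅ Z^27, C_2 ≅ Z^17.

Boundary ∂_1: C_1 → C_0 maps an edge to its endpoints' difference, ∂[p,q] = q − p. For instance
  ∂[3,5] = [5] − [3].
As a 11×27 matrix over Z this has rank 9, with invariant factors (1,1,1,1,1,1,1,1,1).

The boundary map ∂_2: C_2 → C_1 maps a triangle to the signed sum of its edges. For instance
  ∂[3,5,10] = [5,10] − [3,10] + [3,5],
  ∂[3,8,10] = [8,10] − [3,10] + [3,8].
As a 27×17 matrix over Z this has rank 16, with invariant factors (1,1,1,1,1,1,1,1,1,1,1,1,1,1,1,1).

Now H_k = ker ∂_k / im ∂_{k+1}, so:

  H_0: rank C_0 − rank ∂_1 = 11 − 9 = 2, and the invariant factors of ∂_1 are all 1, so H_0 = Z^2.
  H_1: rank ker ∂_1 − rank ∂_2 = (27 − 9) − 16 = 2, and the invariant factors of ∂_2 are all 1, so H_1 = Z^2.
  H_2: rank ker ∂_2 − rank ∂_3 = (17 − 16) − 0 = 1, and there is no ∂_3, so H_2 = Z.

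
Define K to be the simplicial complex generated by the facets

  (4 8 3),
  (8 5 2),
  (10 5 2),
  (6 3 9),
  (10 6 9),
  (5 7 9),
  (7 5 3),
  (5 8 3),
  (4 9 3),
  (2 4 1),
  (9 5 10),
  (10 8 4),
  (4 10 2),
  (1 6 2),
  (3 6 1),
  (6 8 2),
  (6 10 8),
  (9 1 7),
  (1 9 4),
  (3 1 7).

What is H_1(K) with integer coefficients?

We work with the vertex ordering 1 < 2 < 3 < 4 < 5 < 6 < 7 < 8 < 9 < 10. The simplices of K, each written with vertices in increasing order, are:

  0-simplices (10): [1], [2], [3], [4], [5], [6], [7], [8], [9], [10]
  1-simplices (30): (30 of them)
  2-simplices (20): (20 of them)

Hence C_0 ≅ Z^10, C_1 ≅ Z^30, C_2 ≅ Z^20.

The boundary map ∂_1: C_1 → C_0 sends each edge [p,q] (with p < q) to q − p. For instance
  ∂[1,3] = [3] − [1].
This gives a 10×30 integer matrix of rank 9; reducing to Smith normal form yields diagonal entries (1,1,1,1,1,1,1,1,1).

Boundary ∂_2: C_2 → C_1 sends each 2-simplex [p,q,r] to [q,r] − [p,r] + [p,q]. For instance
  ∂[1,3,7] = [3,7] − [1,7] + [1,3],
  ∂[3,6,9] = [6,9] − [3,9] + [3,6].
The 30×20 boundary matrix has rank 20 and Smith normal form diag(1,1,1,1,1,1,1,1,1,1,1,1,1,1,1,1,1,1,1,2).

Computing H_k = (kernel of ∂_k) / (image of ∂_{k+1}):

  H_1: rank ker ∂_1 − rank ∂_2 = (30 − 9) − 20 = 1, and ∂_2 has invariant factor 2 > 1, so H_1 ≅ Z ⊕ Z/2Z.

H_1 ≅ Z ⊕ Z/2Z.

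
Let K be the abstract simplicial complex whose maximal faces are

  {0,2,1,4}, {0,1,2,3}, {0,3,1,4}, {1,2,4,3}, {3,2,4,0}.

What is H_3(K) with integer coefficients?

K has 5 vertices, 10 edges, 10 triangles, 5 3-simplices.
rank ∂_3 = 4, rank ∂_4 = 0 ⇒ b_3 = 5 − 4 − 0 = 1. So H_3 ≅ Z.

H_3 ≅ Z.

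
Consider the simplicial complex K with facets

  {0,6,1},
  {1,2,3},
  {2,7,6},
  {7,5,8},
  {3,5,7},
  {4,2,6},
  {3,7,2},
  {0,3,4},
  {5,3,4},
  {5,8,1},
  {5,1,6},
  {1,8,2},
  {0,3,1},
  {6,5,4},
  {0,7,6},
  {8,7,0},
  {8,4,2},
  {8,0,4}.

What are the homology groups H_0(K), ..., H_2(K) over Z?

We work with the vertex ordering 0 < 1 < 2 < 3 < 4 < 5 < 6 < 7 < 8. The simplices of K, each written with vertices in increasing order, are:

  0-simplices (9): [0], [1], [2], [3], [4], [5], [6], [7], [8]
  1-simplices (27): (27 of them)
  2-simplices (18): [0,1,3], [0,1,6], [0,3,4], [0,4,8], [0,6,7], [0,7,8], [1,2,3], [1,2,8], [1,5,6], [1,5,8], [2,3,7], [2,4,6], [2,4,8], [2,6,7], [3,4,5], [3,5,7], [4,5,6], [5,7,8]

giving chain groups C_0 ≅ Z^9, C_1 ≅ Z^27, C_2 ≅ Z^18.

Boundary ∂_1: C_1 → C_0 is given by ∂[p,q] = [q] − [p]. For instance
  ∂[4,5] = [5] − [4].
The resulting 9×27 matrix has rank 8, and its Smith normal form has invariant factors (1,1,1,1,1,1,1,1).

The boundary map ∂_2: C_2 → C_1 maps a triangle to the signed sum of its edges. For instance
  ∂[2,3,7] = [3,7] − [2,7] + [2,3],
  ∂[1,5,6] = [5,6] − [1,6] + [1,5].
The resulting 27×18 matrix has rank 17, and its Smith normal form has invariant factors (1,1,1,1,1,1,1,1,1,1,1,1,1,1,1,1,1).

Reading off H_k = ker ∂_k / im ∂_{k+1}:

  H_0: rank C_0 − rank ∂_1 = 9 − 8 = 1, and the invariant factors of ∂_1 are all 1, so H_0 = Z.
  H_1: rank ker ∂_1 − rank ∂_2 = (27 − 8) − 17 = 2, and the invariant factors of ∂_2 are all 1, so H_1 = Z^2.
  H_2: rank ker ∂_2 − rank ∂_3 = (18 − 17) − 0 = 1, and there is no ∂_3, so H_2 = Z.

As a check, the Euler characteristic is 9 − 27 + 18 = 0, which agrees with 1 − 2 + 1 = 0.

H_0 = Z,  H_1 = Z^2,  H_2 = Z.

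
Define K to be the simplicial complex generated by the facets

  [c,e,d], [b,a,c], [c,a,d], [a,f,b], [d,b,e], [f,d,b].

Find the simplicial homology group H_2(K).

Fix the vertex order a < b < c < d < e < f and write every simplex with vertices in increasing order. Then dim K = 2 and the simplices of K are:

  0-simplices (6): a, b, c, d, e, f
  1-simplices (12): ab, ac, ad, af, bc, bd, be, bf, cd, ce, de, df
  2-simplices (6): abc, abf, acd, bde, bdf, cde

giving chain groups C_0 ≅ Z^6, C_1 ≅ Z^12, C_2 ≅ Z^6.

∂_1: C_1 → C_0 maps an edge to its endpoints' difference, ∂[p,q] = q − p.
As a 6×12 matrix over Z this has rank 5, with invariant factors (1,1,1,1,1).

Boundary ∂_2: C_2 → C_1 maps a triangle to the signed sum of its edges. For instance
  ∂abf = bf − af + ab,
  ∂bdf = df − bf + bd.
The resulting 12×6 matrix has rank 6, and its Smith normal form has invariant factors (1,1,1,1,1,1).

Now H_k = ker ∂_k / im ∂_{k+1}, so:

  H_2: rank ker ∂_2 − rank ∂_3 = (6 − 6) − 0 = 0, and there is no ∂_3, so H_2 = 0.

H_2 ≅ 0.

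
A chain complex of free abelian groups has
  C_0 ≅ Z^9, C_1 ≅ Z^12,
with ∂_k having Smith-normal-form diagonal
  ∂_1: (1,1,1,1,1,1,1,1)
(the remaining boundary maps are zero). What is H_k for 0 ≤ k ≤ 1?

H_0 ≅ Z,  H_1 ≅ Z^4.

H_0: b_0 = 9 − 0 − 8 = 1; torsion from ∂_1 factors > 1: none. So H_0 ≅ Z.
H_1: b_1 = 12 − 8 − 0 = 4; torsion from ∂_2 factors > 1: none. So H_1 ≅ Z^4.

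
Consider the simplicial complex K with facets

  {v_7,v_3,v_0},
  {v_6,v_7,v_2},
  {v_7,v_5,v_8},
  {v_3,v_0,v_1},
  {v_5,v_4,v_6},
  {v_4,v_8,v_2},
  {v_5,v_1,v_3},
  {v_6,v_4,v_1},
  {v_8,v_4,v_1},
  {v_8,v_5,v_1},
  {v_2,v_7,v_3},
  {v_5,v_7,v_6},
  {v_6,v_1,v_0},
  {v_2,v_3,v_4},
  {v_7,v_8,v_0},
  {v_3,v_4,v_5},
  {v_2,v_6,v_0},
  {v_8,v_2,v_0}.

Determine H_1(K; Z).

Take the total order v_0 < v_1 < v_2 < v_3 < v_4 < v_5 < v_6 < v_7 < v_8 on the vertex set. Then K (dimension 2) consists of the simplices:

  0-simplices (9): [v_0], [v_1], [v_2], [v_3], [v_4], [v_5], [v_6], [v_7], [v_8]
  1-simplices (27): (27 of them)
  2-simplices (18): (18 of them)

Hence C_0 ≅ Z^9, C_1 ≅ Z^27, C_2 ≅ Z^18.

Boundary ∂_1: C_1 → C_0 sends each edge [p,q] (with p < q) to q − p. For instance
  ∂[v_2,v_3] = [v_3] − [v_2].
The resulting 9×27 matrix has rank 8, and its Smith normal form has invariant factors (1,1,1,1,1,1,1,1).

Boundary ∂_2: C_2 → C_1 sends each 2-simplex [p,q,r] to [q,r] − [p,r] + [p,q]. For instance
  ∂[v_4,v_5,v_6] = [v_5,v_6] − [v_4,v_6] + [v_4,v_5],
  ∂[v_1,v_3,v_5] = [v_3,v_5] − [v_1,v_5] + [v_1,v_3].
The 27×18 boundary matrix has rank 18 and Smith normal form diag(1,1,1,1,1,1,1,1,1,1,1,1,1,1,1,1,1,2).

Reading off H_k = ker ∂_k / im ∂_{k+1}:

  H_1: rank ker ∂_1 − rank ∂_2 = (27 − 8) − 18 = 1, and ∂_2 has invariant factor 2 > 1, so H_1 ≅ Z ⊕ Z/2.

H_1 ≅ Z ⊕ Z/2.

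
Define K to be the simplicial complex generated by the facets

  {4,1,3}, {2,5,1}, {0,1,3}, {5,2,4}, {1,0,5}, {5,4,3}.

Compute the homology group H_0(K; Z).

H_0 = Z.

Take the total order 0 < 1 < 2 < 3 < 4 < 5 on the vertex set. Then K (dimension 2) consists of the simplices:

  0-simplices (6): [0], [1], [2], [3], [4], [5]
  1-simplices (12): [0,1], [0,3], [0,5], [1,2], [1,3], [1,4], [1,5], [2,4], [2,5], [3,4], [3,5], [4,5]
  2-simplices (6): [0,1,3], [0,1,5], [1,2,5], [1,3,4], [2,4,5], [3,4,5]

so the chain groups are C_0 ≅ Z^6, C_1 ≅ Z^12, C_2 ≅ Z^6.

The boundary map ∂_1: C_1 → C_0 sends each edge [p,q] (with p < q) to q − p. For instance
  ∂[0,5] = [5] − [0].
As a 6×12 matrix over Z this has rank 5, with invariant factors (1,1,1,1,1).

Boundary ∂_2: C_2 → C_1 maps a triangle to the signed sum of its edges. For instance
  ∂[3,4,5] = [4,5] − [3,5] + [3,4],
  ∂[1,2,5] = [2,5] − [1,5] + [1,2].
As a 12×6 matrix over Z this has rank 6, with invariant factors (1,1,1,1,1,1).

From H_k ≅ ker(∂_k) / im(∂_{k+1}) we obtain:

  H_0: rank C_0 − rank ∂_1 = 6 − 5 = 1, and the invariant factors of ∂_1 are all 1, so H_0 ≅ Z.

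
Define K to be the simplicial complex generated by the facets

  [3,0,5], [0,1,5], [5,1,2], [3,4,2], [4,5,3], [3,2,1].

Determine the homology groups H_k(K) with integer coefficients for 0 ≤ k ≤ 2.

Take the total order 0 < 1 < 2 < 3 < 4 < 5 on the vertex set. Then K (dimension 2) consists of the simplices:

  0-simplices (6): [0], [1], [2], [3], [4], [5]
  1-simplices (12): [0,1], [0,3], [0,5], [1,2], [1,3], [1,5], [2,3], [2,4], [2,5], [3,4], [3,5], [4,5]
  2-simplices (6): [0,1,5], [0,3,5], [1,2,3], [1,2,5], [2,3,4], [3,4,5]

so the chain groups are C_0 ≅ Z^6, C_1 ≅ Z^12, C_2 ≅ Z^6.

∂_1: C_1 → C_0 sends each edge [p,q] (with p < q) to q − p. For instance
  ∂[4,5] = [5] − [4].
The resulting 6×12 matrix has rank 5, and its Smith normal form has invariant factors (1,1,1,1,1).

The boundary map ∂_2: C_2 → C_1 acts by ∂[p,q,r] = [q,r] − [p,r] + [p,q]. For instance
  ∂[0,3,5] = [3,5] − [0,5] + [0,3],
  ∂[3,4,5] = [4,5] − [3,5] + [3,4].
As a 12×6 matrix over Z this has rank 6, with invariant factors (1,1,1,1,1,1).

From H_k ≅ ker(∂_k) / im(∂_{k+1}) we obtain:

  H_0: rank C_0 − rank ∂_1 = 6 − 5 = 1, and the invariant factors of ∂_1 are all 1, so H_0 ≅ Z.
  H_1: rank ker ∂_1 − rank ∂_2 = (12 − 5) − 6 = 1, and the invariant factors of ∂_2 are all 1, so H_1 ≅ Z.
  H_2: rank ker ∂_2 − rank ∂_3 = (6 − 6) − 0 = 0, and there is no ∂_3, so H_2 ≅ 0.

H_0 ≅ Z,  H_1 ≅ Z,  H_2 = 0.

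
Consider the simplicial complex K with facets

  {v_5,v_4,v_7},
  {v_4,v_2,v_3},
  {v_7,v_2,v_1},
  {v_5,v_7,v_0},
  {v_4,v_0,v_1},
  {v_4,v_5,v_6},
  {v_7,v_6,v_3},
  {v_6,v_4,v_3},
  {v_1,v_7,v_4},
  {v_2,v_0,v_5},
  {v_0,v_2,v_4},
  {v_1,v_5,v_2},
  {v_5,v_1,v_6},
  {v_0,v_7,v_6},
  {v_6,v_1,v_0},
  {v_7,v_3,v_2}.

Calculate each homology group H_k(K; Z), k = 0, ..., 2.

H_0 = Z,  H_1 = Z^2,  H_2 = Z.

Fix the vertex order v_0 < v_1 < v_2 < v_3 < v_4 < v_5 < v_6 < v_7 and write every simplex with vertices in increasing order. Then dim K = 2 and the simplices of K are:

  0-simplices (8): [v_0], [v_1], [v_2], [v_3], [v_4], [v_5], [v_6], [v_7]
  1-simplices (24): (24 of them)
  2-simplices (16): (16 of them)

so the chain groups are C_0 ≅ Z^8, C_1 ≅ Z^24, C_2 ≅ Z^16.

Boundary ∂_1: C_1 → C_0 sends each edge [p,q] (with p < q) to q − p.
The 8×24 boundary matrix has rank 7 and Smith normal form diag(1,1,1,1,1,1,1).

Boundary ∂_2: C_2 → C_1 sends each 2-simplex [p,q,r] to [q,r] − [p,r] + [p,q]. For instance
  ∂[v_3,v_4,v_6] = [v_4,v_6] − [v_3,v_6] + [v_3,v_4],
  ∂[v_1,v_2,v_7] = [v_2,v_7] − [v_1,v_7] + [v_1,v_2].
As a 24×16 matrix over Z this has rank 15, with invariant factors (1,1,1,1,1,1,1,1,1,1,1,1,1,1,1).

Computing H_k = (kernel of ∂_k) / (image of ∂_{k+1}):

  H_0: rank C_0 − rank ∂_1 = 8 − 7 = 1, and the invariant factors of ∂_1 are all 1, so H_0 ≅ Z.
  H_1: rank ker ∂_1 − rank ∂_2 = (24 − 7) − 15 = 2, and the invariant factors of ∂_2 are all 1, so H_1 ≅ Z^2.
  H_2: rank ker ∂_2 − rank ∂_3 = (16 − 15) − 0 = 1, and there is no ∂_3, so H_2 ≅ Z.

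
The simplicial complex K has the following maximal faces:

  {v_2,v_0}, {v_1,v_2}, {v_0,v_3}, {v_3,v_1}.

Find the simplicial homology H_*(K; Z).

H_0 = Z,  H_1 = Z.

We work with the vertex ordering v_0 < v_1 < v_2 < v_3. The simplices of K, each written with vertices in increasing order, are:

  0-simplices (4): [v_0], [v_1], [v_2], [v_3]
  1-simplices (4): [v_0,v_2], [v_0,v_3], [v_1,v_2], [v_1,v_3]

so the chain groups are C_0 ≅ Z^4, C_1 ≅ Z^4.

Boundary ∂_1: C_1 → C_0 maps an edge to its endpoints' difference, ∂[p,q] = q − p.
The 4×4 boundary matrix has rank 3 and Smith normal form diag(1,1,1).

Reading off H_k = ker ∂_k / im ∂_{k+1}:

  H_0: rank C_0 − rank ∂_1 = 4 − 3 = 1, and the invariant factors of ∂_1 are all 1, so H_0 = Z.
  H_1: rank ker ∂_1 − rank ∂_2 = (4 − 3) − 0 = 1, and there is no ∂_2, so H_1 = Z.

(K is a triangulation of the circle S^1.)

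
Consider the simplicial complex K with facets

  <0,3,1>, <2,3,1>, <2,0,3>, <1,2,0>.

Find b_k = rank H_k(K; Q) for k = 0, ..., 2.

b_0 = 1, b_1 = 0, b_2 = 1.

K has 4 vertices, 6 edges, 4 triangles.
rank ∂_0 = 0, rank ∂_1 = 3 ⇒ b_0 = 4 − 0 − 3 = 1; all invariant factors of ∂_1 are 1 so no torsion. So H_0 = Z.
rank ∂_1 = 3, rank ∂_2 = 3 ⇒ b_1 = 6 − 3 − 3 = 0; all invariant factors of ∂_2 are 1 so no torsion. So H_1 = 0.
rank ∂_2 = 3, rank ∂_3 = 0 ⇒ b_2 = 4 − 3 − 0 = 1. So H_2 = Z.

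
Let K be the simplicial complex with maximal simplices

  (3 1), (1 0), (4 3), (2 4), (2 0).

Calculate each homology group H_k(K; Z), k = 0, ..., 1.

H_0 ≅ Z,  H_1 ≅ Z.

Fix the vertex order 0 < 1 < 2 < 3 < 4 and write every simplex with vertices in increasing order. Then dim K = 1 and the simplices of K are:

  0-simplices (5): [0], [1], [2], [3], [4]
  1-simplices (5): [0,1], [0,2], [1,3], [2,4], [3,4]

so the chain groups are C_0 ≅ Z^5, C_1 ≅ Z^5.

Boundary ∂_1: C_1 → C_0 maps an edge to its endpoints' difference, ∂[p,q] = q − p. For instance
  ∂[2,4] = [4] − [2].
The resulting 5×5 matrix has rank 4, and its Smith normal form has invariant factors (1,1,1,1).

Reading off H_k = ker ∂_k / im ∂_{k+1}:

  H_0: rank C_0 − rank ∂_1 = 5 − 4 = 1, and the invariant factors of ∂_1 are all 1, so H_0 = Z.
  H_1: rank ker ∂_1 − rank ∂_2 = (5 − 4) − 0 = 1, and there is no ∂_2, so H_1 = Z.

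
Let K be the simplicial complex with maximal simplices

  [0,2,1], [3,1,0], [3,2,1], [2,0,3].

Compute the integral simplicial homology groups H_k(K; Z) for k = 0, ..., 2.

H_0 ≅ Z,  H_1 = 0,  H_2 ≅ Z.

K has 4 vertices, 6 edges, 4 triangles.
rank ∂_0 = 0, rank ∂_1 = 3 ⇒ b_0 = 4 − 0 − 3 = 1; all invariant factors of ∂_1 are 1 so no torsion. So H_0 = Z.
rank ∂_1 = 3, rank ∂_2 = 3 ⇒ b_1 = 6 − 3 − 3 = 0; all invariant factors of ∂_2 are 1 so no torsion. So H_1 = 0.
rank ∂_2 = 3, rank ∂_3 = 0 ⇒ b_2 = 4 − 3 − 0 = 1. So H_2 = Z.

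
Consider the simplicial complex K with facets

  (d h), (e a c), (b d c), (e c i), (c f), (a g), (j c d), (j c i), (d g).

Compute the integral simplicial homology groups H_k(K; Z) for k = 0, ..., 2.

H_0 = Z,  H_1 = Z,  H_2 = 0.

Fix the vertex order a < b < c < d < e < f < g < h < i < j and write every simplex with vertices in increasing order. Then dim K = 2 and the simplices of K are:

  0-simplices (10): a, b, c, d, e, f, g, h, i, j
  1-simplices (15): ac, ae, ag, bc, bd, cd, ce, cf, ci, cj, dg, dh, dj, ei, ij
  2-simplices (5): ace, bcd, cdj, cei, cij

Hence C_0 ≅ Z^10, C_1 ≅ Z^15, C_2 ≅ Z^5.

∂_1: C_1 → C_0 is given by ∂[p,q] = [q] − [p]. For instance
  ∂ag = g − a.
The resulting 10×15 matrix has rank 9, and its Smith normal form has invariant factors (1,1,1,1,1,1,1,1,1).

∂_2: C_2 → C_1 maps a triangle to the signed sum of its edges. For instance
  ∂ace = ce − ae + ac,
  ∂bcd = cd − bd + bc.
The 15×5 boundary matrix has rank 5 and Smith normal form diag(1,1,1,1,1).

Now H_k = ker ∂_k / im ∂_{k+1}, so:

  H_0: rank C_0 − rank ∂_1 = 10 − 9 = 1, and the invariant factors of ∂_1 are all 1, so H_0 ≅ Z.
  H_1: rank ker ∂_1 − rank ∂_2 = (15 − 9) − 5 = 1, and the invariant factors of ∂_2 are all 1, so H_1 ≅ Z.
  H_2: rank ker ∂_2 − rank ∂_3 = (5 − 5) − 0 = 0, and there is no ∂_3, so H_2 ≅ 0.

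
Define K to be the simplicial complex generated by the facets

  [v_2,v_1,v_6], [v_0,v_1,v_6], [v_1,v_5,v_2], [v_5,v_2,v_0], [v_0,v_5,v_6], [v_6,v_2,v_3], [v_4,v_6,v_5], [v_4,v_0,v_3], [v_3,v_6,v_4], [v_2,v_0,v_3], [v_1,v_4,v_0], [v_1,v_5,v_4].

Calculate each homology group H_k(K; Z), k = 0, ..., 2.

H_0 = Z,  H_1 = Z/2Z,  H_2 = 0.

Fix the vertex order v_0 < v_1 < v_2 < v_3 < v_4 < v_5 < v_6 and write every simplex with vertices in increasing order. Then dim K = 2 and the simplices of K are:

  0-simplices (7): [v_0], [v_1], [v_2], [v_3], [v_4], [v_5], [v_6]
  1-simplices (18): (18 of them)
  2-simplices (12): (12 of them)

so the chain groups are C_0 ≅ Z^7, C_1 ≅ Z^18, C_2 ≅ Z^12.

The boundary map ∂_1: C_1 → C_0 sends each edge [p,q] (with p < q) to q − p. For instance
  ∂[v_0,v_1] = [v_1] − [v_0].
The resulting 7×18 matrix has rank 6, and its Smith normal form has invariant factors (1,1,1,1,1,1).

Boundary ∂_2: C_2 → C_1 acts by ∂[p,q,r] = [q,r] − [p,r] + [p,q]. For instance
  ∂[v_3,v_4,v_6] = [v_4,v_6] − [v_3,v_6] + [v_3,v_4],
  ∂[v_0,v_2,v_3] = [v_2,v_3] − [v_0,v_3] + [v_0,v_2].
The resulting 18×12 matrix has rank 12, and its Smith normal form has invariant factors (1,1,1,1,1,1,1,1,1,1,1,2).

Now H_k = ker ∂_k / im ∂_{k+1}, so:

  H_0: rank C_0 − rank ∂_1 = 7 − 6 = 1, and the invariant factors of ∂_1 are all 1, so H_0 ≅ Z.
  H_1: rank ker ∂_1 − rank ∂_2 = (18 − 6) − 12 = 0, and ∂_2 has invariant factor 2 > 1, so H_1 ≅ Z/2Z.
  H_2: rank ker ∂_2 − rank ∂_3 = (12 − 12) − 0 = 0, and there is no ∂_3, so H_2 ≅ 0.

As a check, the Euler characteristic is 7 − 18 + 12 = 1, which agrees with 1 − 0 + 0 = 1.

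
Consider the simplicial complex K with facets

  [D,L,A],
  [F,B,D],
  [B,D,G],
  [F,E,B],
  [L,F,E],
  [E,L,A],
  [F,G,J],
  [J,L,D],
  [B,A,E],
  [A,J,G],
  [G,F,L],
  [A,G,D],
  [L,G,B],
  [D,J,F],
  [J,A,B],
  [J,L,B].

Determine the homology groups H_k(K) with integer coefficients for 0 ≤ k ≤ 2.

H_0 = Z,  H_1 = Z^2,  H_2 = Z.

K has 8 vertices, 24 edges, 16 triangles.
rank ∂_0 = 0, rank ∂_1 = 7 ⇒ b_0 = 8 − 0 − 7 = 1; all invariant factors of ∂_1 are 1 so no torsion. So H_0 ≅ Z.
rank ∂_1 = 7, rank ∂_2 = 15 ⇒ b_1 = 24 − 7 − 15 = 2; all invariant factors of ∂_2 are 1 so no torsion. So H_1 ≅ Z^2.
rank ∂_2 = 15, rank ∂_3 = 0 ⇒ b_2 = 16 − 15 − 0 = 1. So H_2 ≅ Z.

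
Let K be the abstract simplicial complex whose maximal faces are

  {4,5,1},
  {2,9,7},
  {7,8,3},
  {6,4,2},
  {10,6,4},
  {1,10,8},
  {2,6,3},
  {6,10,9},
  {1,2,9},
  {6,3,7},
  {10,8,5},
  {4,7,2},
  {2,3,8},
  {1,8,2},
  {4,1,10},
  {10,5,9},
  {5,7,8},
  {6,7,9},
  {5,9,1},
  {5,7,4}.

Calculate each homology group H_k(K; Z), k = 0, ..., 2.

H_0 ≅ Z,  H_1 ≅ Z ⊕ Z/2Z,  H_2 = 0.

Fix the vertex order 1 < 2 < 3 < 4 < 5 < 6 < 7 < 8 < 9 < 10 and write every simplex with vertices in increasing order. Then dim K = 2 and the simplices of K are:

  0-simplices (10): [1], [2], [3], [4], [5], [6], [7], [8], [9], [10]
  1-simplices (30): (30 of them)
  2-simplices (20): (20 of them)

so the chain groups are C_0 ≅ Z^10, C_1 ≅ Z^30, C_2 ≅ Z^20.

∂_1: C_1 → C_0 is given by ∂[p,q] = [q] − [p]. For instance
  ∂[4,6] = [6] − [4].
The resulting 10×30 matrix has rank 9, and its Smith normal form has invariant factors (1,1,1,1,1,1,1,1,1).

∂_2: C_2 → C_1 sends each 2-simplex [p,q,r] to [q,r] − [p,r] + [p,q]. For instance
  ∂[3,6,7] = [6,7] − [3,7] + [3,6],
  ∂[5,8,10] = [8,10] − [5,10] + [5,8].
As a 30×20 matrix over Z this has rank 20, with invariant factors (1,1,1,1,1,1,1,1,1,1,1,1,1,1,1,1,1,1,1,2).

Now H_k = ker ∂_k / im ∂_{k+1}, so:

  H_0: rank C_0 − rank ∂_1 = 10 − 9 = 1, and the invariant factors of ∂_1 are all 1, so H_0 ≅ Z.
  H_1: rank ker ∂_1 − rank ∂_2 = (30 − 9) − 20 = 1, and ∂_2 has invariant factor 2 > 1, so H_1 ≅ Z ⊕ Z/2Z.
  H_2: rank ker ∂_2 − rank ∂_3 = (20 − 20) − 0 = 0, and there is no ∂_3, so H_2 ≅ 0.

(K is a triangulation of the Klein bottle.)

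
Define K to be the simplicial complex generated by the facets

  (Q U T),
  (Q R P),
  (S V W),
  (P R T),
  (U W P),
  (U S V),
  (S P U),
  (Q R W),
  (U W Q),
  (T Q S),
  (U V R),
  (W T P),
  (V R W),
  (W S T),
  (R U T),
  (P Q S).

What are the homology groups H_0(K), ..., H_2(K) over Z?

Take the total order P < Q < R < S < T < U < V < W on the vertex set. Then K (dimension 2) consists of the simplices:

  0-simplices (8): P, Q, R, S, T, U, V, W
  1-simplices (24): PQ, PR, PS, PT, PU, PW, QR, QS, QT, QU, QW, RT, RU, RV, RW, ST, SU, SV, SW, TU, TW, UV, UW, VW
  2-simplices (16): PQR, PQS, PRT, PSU, PTW, PUW, QRW, QST, QTU, QUW, RTU, RUV, RVW, STW, SUV, SVW

so the chain groups are C_0 ≅ Z^8, C_1 ≅ Z^24, C_2 ≅ Z^16.

Boundary ∂_1: C_1 → C_0 sends each edge [p,q] (with p < q) to q − p.
The resulting 8×24 matrix has rank 7, and its Smith normal form has invariant factors (1,1,1,1,1,1,1).

The boundary map ∂_2: C_2 → C_1 sends each 2-simplex [p,q,r] to [q,r] − [p,r] + [p,q]. For instance
  ∂SUV = UV − SV + SU,
  ∂RTU = TU − RU + RT.
The resulting 24×16 matrix has rank 15, and its Smith normal form has invariant factors (1,1,1,1,1,1,1,1,1,1,1,1,1,1,1).

Reading off H_k = ker ∂_k / im ∂_{k+1}:

  H_0: rank C_0 − rank ∂_1 = 8 − 7 = 1, and the invariant factors of ∂_1 are all 1, so H_0 ≅ Z.
  H_1: rank ker ∂_1 − rank ∂_2 = (24 − 7) − 15 = 2, and the invariant factors of ∂_2 are all 1, so H_1 ≅ Z^2.
  H_2: rank ker ∂_2 − rank ∂_3 = (16 − 15) − 0 = 1, and there is no ∂_3, so H_2 ≅ Z.

H_0 ≅ Z,  H_1 ≅ Z^2,  H_2 ≅ Z.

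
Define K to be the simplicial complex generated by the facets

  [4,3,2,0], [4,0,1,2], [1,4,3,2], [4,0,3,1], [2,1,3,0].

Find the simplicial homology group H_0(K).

H_0 = Z.

Order the vertices as 0 < 1 < 2 < 3 < 4. Listing each simplex with vertices in this order, K has dimension 3 with simplices:

  0-simplices (5): [0], [1], [2], [3], [4]
  1-simplices (10): [0,1], [0,2], [0,3], [0,4], [1,2], [1,3], [1,4], [2,3], [2,4], [3,4]
  2-simplices (10): [0,1,2], [0,1,3], [0,1,4], [0,2,3], [0,2,4], [0,3,4], [1,2,3], [1,2,4], [1,3,4], [2,3,4]
  3-simplices (5): [0,1,2,3], [0,1,2,4], [0,1,3,4], [0,2,3,4], [1,2,3,4]

Hence C_0 ≅ Z^5, C_1 ≅ Z^10, C_2 ≅ Z^10, C_3 ≅ Z^5.

Boundary ∂_1: C_1 → C_0 is given by ∂[p,q] = [q] − [p]. For instance
  ∂[1,2] = [2] − [1].
This gives a 5×10 integer matrix of rank 4; reducing to Smith normal form yields diagonal entries (1,1,1,1).

Boundary ∂_2: C_2 → C_1 maps a triangle to the signed sum of its edges. For instance
  ∂[1,3,4] = [3,4] − [1,4] + [1,3],
  ∂[0,2,4] = [2,4] − [0,4] + [0,2].
This gives a 10×10 integer matrix of rank 6; reducing to Smith normal form yields diagonal entries (1,1,1,1,1,1).

Boundary ∂_3: C_3 → C_2 sends each 3-simplex σ to the alternating sum Σ_i (−1)^i (σ with its i-th vertex removed). For instance
  ∂[0,1,3,4] = [1,3,4] − [0,3,4] + [0,1,4] − [0,1,3],
  ∂[0,1,2,4] = [1,2,4] − [0,2,4] + [0,1,4] − [0,1,2].
The resulting 10×5 matrix has rank 4, and its Smith normal form has invariant factors (1,1,1,1).

Reading off H_k = ker ∂_k / im ∂_{k+1}:

  H_0: rank C_0 − rank ∂_1 = 5 − 4 = 1, and the invariant factors of ∂_1 are all 1, so H_0 = Z.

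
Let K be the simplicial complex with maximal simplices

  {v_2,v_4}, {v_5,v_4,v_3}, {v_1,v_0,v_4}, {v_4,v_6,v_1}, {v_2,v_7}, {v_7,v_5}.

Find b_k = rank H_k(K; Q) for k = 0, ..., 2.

We work with the vertex ordering v_0 < v_1 < v_2 < v_3 < v_4 < v_5 < v_6 < v_7. The simplices of K, each written with vertices in increasing order, are:

  0-simplices (8): [v_0], [v_1], [v_2], [v_3], [v_4], [v_5], [v_6], [v_7]
  1-simplices (11): [v_0,v_1], [v_0,v_4], [v_1,v_4], [v_1,v_6], [v_2,v_4], [v_2,v_7], [v_3,v_4], [v_3,v_5], [v_4,v_5], [v_4,v_6], [v_5,v_7]
  2-simplices (3): [v_0,v_1,v_4], [v_1,v_4,v_6], [v_3,v_4,v_5]

so the chain groups are C_0 ≅ Z^8, C_1 ≅ Z^11, C_2 ≅ Z^3.

The boundary map ∂_1: C_1 → C_0 sends each edge [p,q] (with p < q) to q − p.
This gives a 8×11 integer matrix of rank 7; reducing to Smith normal form yields diagonal entries (1,1,1,1,1,1,1).

The boundary map ∂_2: C_2 → C_1 maps a triangle to the signed sum of its edges. For instance
  ∂[v_3,v_4,v_5] = [v_4,v_5] − [v_3,v_5] + [v_3,v_4],
  ∂[v_1,v_4,v_6] = [v_4,v_6] − [v_1,v_6] + [v_1,v_4].
This gives a 11×3 integer matrix of rank 3; reducing to Smith normal form yields diagonal entries (1,1,1).

Computing H_k = (kernel of ∂_k) / (image of ∂_{k+1}):

  H_0: rank C_0 − rank ∂_1 = 8 − 7 = 1, and the invariant factors of ∂_1 are all 1, so H_0 = Z.
  H_1: rank ker ∂_1 − rank ∂_2 = (11 − 7) − 3 = 1, and the invariant factors of ∂_2 are all 1, so H_1 = Z.
  H_2: rank ker ∂_2 − rank ∂_3 = (3 − 3) − 0 = 0, and there is no ∂_3, so H_2 = 0.

As a check, the Euler characteristic is 8 − 11 + 3 = 0, which agrees with 1 − 1 + 0 = 0.

Hence the Betti numbers are b_0 = 1, b_1 = 1, b_2 = 0.

b_0 = 1, b_1 = 1, b_2 = 0.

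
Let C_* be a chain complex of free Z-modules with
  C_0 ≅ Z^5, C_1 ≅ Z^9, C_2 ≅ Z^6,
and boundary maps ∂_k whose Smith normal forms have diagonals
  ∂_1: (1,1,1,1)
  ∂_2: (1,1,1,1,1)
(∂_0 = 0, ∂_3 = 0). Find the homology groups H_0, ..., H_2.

H_0 ≅ Z,  H_1 = 0,  H_2 ≅ Z.

H_0: b_0 = 5 − 0 − 4 = 1; torsion from ∂_1 factors > 1: none. So H_0 ≅ Z.
H_1: b_1 = 9 − 4 − 5 = 0; torsion from ∂_2 factors > 1: none. So H_1 ≅ 0.
H_2: b_2 = 6 − 5 − 0 = 1; torsion from ∂_3 factors > 1: none. So H_2 ≅ Z.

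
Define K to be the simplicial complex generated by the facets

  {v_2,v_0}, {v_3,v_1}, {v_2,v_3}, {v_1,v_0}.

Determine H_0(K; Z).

H_0 = Z.

Take the total order v_0 < v_1 < v_2 < v_3 on the vertex set. Then K (dimension 1) consists of the simplices:

  0-simplices (4): [v_0], [v_1], [v_2], [v_3]
  1-simplices (4): [v_0,v_1], [v_0,v_2], [v_1,v_3], [v_2,v_3]

so the chain groups are C_0 ≅ Z^4, C_1 ≅ Z^4.

The boundary map ∂_1: C_1 → C_0 sends each edge [p,q] (with p < q) to q − p. For instance
  ∂[v_0,v_2] = [v_2] − [v_0].
The 4×4 boundary matrix has rank 3 and Smith normal form diag(1,1,1).

Reading off H_k = ker ∂_k / im ∂_{k+1}:

  H_0: rank C_0 − rank ∂_1 = 4 − 3 = 1, and the invariant factors of ∂_1 are all 1, so H_0 = Z.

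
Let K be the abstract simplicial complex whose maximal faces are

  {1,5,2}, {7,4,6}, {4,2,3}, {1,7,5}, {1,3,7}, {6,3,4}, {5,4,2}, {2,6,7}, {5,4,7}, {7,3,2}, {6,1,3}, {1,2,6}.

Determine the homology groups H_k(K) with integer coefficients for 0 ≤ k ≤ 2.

K has 7 vertices, 18 edges, 12 triangles.
rank ∂_0 = 0, rank ∂_1 = 6 ⇒ b_0 = 7 − 0 − 6 = 1; all invariant factors of ∂_1 are 1 so no torsion. So H_0 = Z.
rank ∂_1 = 6, rank ∂_2 = 12 ⇒ b_1 = 18 − 6 − 12 = 0; ∂_2 has invariant factor(s) [2] giving torsion. So H_1 = Z/2Z.
rank ∂_2 = 12, rank ∂_3 = 0 ⇒ b_2 = 12 − 12 − 0 = 0. So H_2 = 0.

H_0 = Z,  H_1 = Z/2Z,  H_2 = 0.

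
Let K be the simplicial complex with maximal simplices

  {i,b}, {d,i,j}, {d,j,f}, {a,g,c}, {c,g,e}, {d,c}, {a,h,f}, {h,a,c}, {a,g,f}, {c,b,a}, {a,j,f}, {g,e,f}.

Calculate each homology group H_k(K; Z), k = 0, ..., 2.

H_0 ≅ Z,  H_1 ≅ Z^2,  H_2 = 0.

Order the vertices as a < b < c < d < e < f < g < h < i < j. Listing each simplex with vertices in this order, K has dimension 2 with simplices:

  0-simplices (10): a, b, c, d, e, f, g, h, i, j
  1-simplices (21): ab, ac, af, ag, ah, aj, bc, bi, cd, ce, cg, ch, df, di, dj, ef, eg, fg, fh, fj, ij
  2-simplices (10): abc, acg, ach, afg, afh, afj, ceg, dfj, dij, efg

Hence C_0 ≅ Z^10, C_1 ≅ Z^21, C_2 ≅ Z^10.

∂_1: C_1 → C_0 is given by ∂[p,q] = [q] − [p]. For instance
  ∂ch = h − c.
As a 10×21 matrix over Z this has rank 9, with invariant factors (1,1,1,1,1,1,1,1,1).

The boundary map ∂_2: C_2 → C_1 sends each 2-simplex [p,q,r] to [q,r] − [p,r] + [p,q]. For instance
  ∂dfj = fj − dj + df,
  ∂afh = fh − ah + af.
The resulting 21×10 matrix has rank 10, and its Smith normal form has invariant factors (1,1,1,1,1,1,1,1,1,1).

Computing H_k = (kernel of ∂_k) / (image of ∂_{k+1}):

  H_0: rank C_0 − rank ∂_1 = 10 − 9 = 1, and the invariant factors of ∂_1 are all 1, so H_0 = Z.
  H_1: rank ker ∂_1 − rank ∂_2 = (21 − 9) − 10 = 2, and the invariant factors of ∂_2 are all 1, so H_1 = Z^2.
  H_2: rank ker ∂_2 − rank ∂_3 = (10 − 10) − 0 = 0, and there is no ∂_3, so H_2 = 0.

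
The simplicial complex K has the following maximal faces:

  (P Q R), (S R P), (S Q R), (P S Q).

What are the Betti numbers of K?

We work with the vertex ordering P < Q < R < S. The simplices of K, each written with vertices in increasing order, are:

  0-simplices (4): P, Q, R, S
  1-simplices (6): PQ, PR, PS, QR, QS, RS
  2-simplices (4): PQR, PQS, PRS, QRS

so the chain groups are C_0 ≅ Z^4, C_1 ≅ Z^6, C_2 ≅ Z^4.

The boundary map ∂_1: C_1 → C_0 sends each edge [p,q] (with p < q) to q − p. For instance
  ∂PS = S − P.
The 4×6 boundary matrix has rank 3 and Smith normal form diag(1,1,1).

Boundary ∂_2: C_2 → C_1 acts by ∂[p,q,r] = [q,r] − [p,r] + [p,q]. For instance
  ∂PQS = QS − PS + PQ,
  ∂QRS = RS − QS + QR.
The resulting 6×4 matrix has rank 3, and its Smith normal form has invariant factors (1,1,1).

From H_k ≅ ker(∂_k) / im(∂_{k+1}) we obtain:

  H_0: rank C_0 − rank ∂_1 = 4 − 3 = 1, and the invariant factors of ∂_1 are all 1, so H_0 = Z.
  H_1: rank ker ∂_1 − rank ∂_2 = (6 − 3) − 3 = 0, and the invariant factors of ∂_2 are all 1, so H_1 = 0.
  H_2: rank ker ∂_2 − rank ∂_3 = (4 − 3) − 0 = 1, and there is no ∂_3, so H_2 = Z.

As a check, the Euler characteristic is 4 − 6 + 4 = 2, which agrees with 1 − 0 + 1 = 2.

Hence the Betti numbers are b_0 = 1, b_1 = 0, b_2 = 1.

b_0 = 1, b_1 = 0, b_2 = 1.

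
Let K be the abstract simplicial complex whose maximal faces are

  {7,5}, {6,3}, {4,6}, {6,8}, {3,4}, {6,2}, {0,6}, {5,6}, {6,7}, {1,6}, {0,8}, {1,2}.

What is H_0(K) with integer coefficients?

H_0 ≅ Z.

Take the total order 0 < 1 < 2 < 3 < 4 < 5 < 6 < 7 < 8 on the vertex set. Then K (dimension 1) consists of the simplices:

  0-simplices (9): [0], [1], [2], [3], [4], [5], [6], [7], [8]
  1-simplices (12): [0,6], [0,8], [1,2], [1,6], [2,6], [3,4], [3,6], [4,6], [5,6], [5,7], [6,7], [6,8]

Hence C_0 ≅ Z^9, C_1 ≅ Z^12.

The boundary map ∂_1: C_1 → C_0 maps an edge to its endpoints' difference, ∂[p,q] = q − p.
This gives a 9×12 integer matrix of rank 8; reducing to Smith normal form yields diagonal entries (1,1,1,1,1,1,1,1).

From H_k ≅ ker(∂_k) / im(∂_{k+1}) we obtain:

  H_0: rank C_0 − rank ∂_1 = 9 − 8 = 1, and the invariant factors of ∂_1 are all 1, so H_0 ≅ Z.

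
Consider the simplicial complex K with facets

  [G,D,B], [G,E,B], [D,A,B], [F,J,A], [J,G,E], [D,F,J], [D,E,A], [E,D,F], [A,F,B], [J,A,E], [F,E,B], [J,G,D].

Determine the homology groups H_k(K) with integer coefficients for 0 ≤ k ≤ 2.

Take the total order A < B < D < E < F < G < J on the vertex set. Then K (dimension 2) consists of the simplices:

  0-simplices (7): A, B, D, E, F, G, J
  1-simplices (18): AB, AD, AE, AF, AJ, BD, BE, BF, BG, DE, DF, DG, DJ, EF, EG, EJ, FJ, GJ
  2-simplices (12): ABD, ABF, ADE, AEJ, AFJ, BDG, BEF, BEG, DEF, DFJ, DGJ, EGJ

giving chain groups C_0 ≅ Z^7, C_1 ≅ Z^18, C_2 ≅ Z^12.

The boundary map ∂_1: C_1 → C_0 is given by ∂[p,q] = [q] − [p].
As a 7×18 matrix over Z this has rank 6, with invariant factors (1,1,1,1,1,1).

∂_2: C_2 → C_1 sends each 2-simplex [p,q,r] to [q,r] − [p,r] + [p,q]. For instance
  ∂ADE = DE − AE + AD,
  ∂ABD = BD − AD + AB.
This gives a 18×12 integer matrix of rank 12; reducing to Smith normal form yields diagonal entries (1,1,1,1,1,1,1,1,1,1,1,2).

From H_k ≅ ker(∂_k) / im(∂_{k+1}) we obtain:

  H_0: rank C_0 − rank ∂_1 = 7 − 6 = 1, and the invariant factors of ∂_1 are all 1, so H_0 = Z.
  H_1: rank ker ∂_1 − rank ∂_2 = (18 − 6) − 12 = 0, and ∂_2 has invariant factor 2 > 1, so H_1 = Z/2.
  H_2: rank ker ∂_2 − rank ∂_3 = (12 − 12) − 0 = 0, and there is no ∂_3, so H_2 = 0.

H_0 ≅ Z,  H_1 ≅ Z/2,  H_2 = 0.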